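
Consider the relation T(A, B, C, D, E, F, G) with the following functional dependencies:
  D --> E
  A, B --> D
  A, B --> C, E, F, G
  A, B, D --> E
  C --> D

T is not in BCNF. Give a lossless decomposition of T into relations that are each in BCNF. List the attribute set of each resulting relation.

{A, B, C, F, G}; {C, D}; {D, E}

Candidate key of the original relation: {A, B}.
In {A, B, C, D, E, F, G}, {D} is not a superkey ({D}⁺ restricted to this set is {D, E}), so split on D --> E into {D, E} and {A, B, C, D, F, G}.
{D, E} is in BCNF.
In {A, B, C, D, F, G}, {C} is not a superkey ({C}⁺ restricted to this set is {C, D}), so split on C --> D into {C, D} and {A, B, C, F, G}.
{C, D} is in BCNF.
{A, B, C, F, G} is in BCNF.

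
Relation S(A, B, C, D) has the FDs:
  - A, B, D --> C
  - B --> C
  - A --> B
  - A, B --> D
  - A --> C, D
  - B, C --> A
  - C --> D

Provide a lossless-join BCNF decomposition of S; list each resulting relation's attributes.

{A, B, C}; {C, D}

Candidate keys of the original relation: {A}, {B}.
{A, B, C, D}: {C} determines {C, D} here but is not a superkey — split on C --> D, giving {C, D} and {A, B, C}.
{C, D} is in BCNF.
{A, B, C} is in BCNF.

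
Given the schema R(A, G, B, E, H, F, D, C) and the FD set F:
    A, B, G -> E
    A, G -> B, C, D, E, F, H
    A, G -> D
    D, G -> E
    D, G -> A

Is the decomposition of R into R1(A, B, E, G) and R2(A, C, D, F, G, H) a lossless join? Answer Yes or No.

R1 ∩ R2 = {A, G}; its closure under F is {A, B, C, D, E, F, G, H}.
This includes all of R1, so the common attributes are a superkey of R1 — the join is lossless.

Yes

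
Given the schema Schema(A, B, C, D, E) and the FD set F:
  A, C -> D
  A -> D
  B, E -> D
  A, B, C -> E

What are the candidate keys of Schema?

{A, B, C}

{A, B, C} never appear on the right of any FD, so every key must include all of them.
Closure of {A, B, C} is {A, B, C, D, E}, the whole schema; {A, B, C} is a candidate key.
No smaller or unrelated set reaches every attribute, so there are no other keys.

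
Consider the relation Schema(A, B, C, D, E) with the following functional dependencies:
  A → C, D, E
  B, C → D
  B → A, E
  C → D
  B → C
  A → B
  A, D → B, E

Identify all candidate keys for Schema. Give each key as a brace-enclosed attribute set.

{A}⁺ = {A, B, C, D, E} — all of the relation — so {A} is a candidate key.
{B}⁺ = {A, B, C, D, E} — all of the relation — so {B} is a candidate key.
Any other superkey properly contains one of these, so there are no further candidate keys.

{A}, {B}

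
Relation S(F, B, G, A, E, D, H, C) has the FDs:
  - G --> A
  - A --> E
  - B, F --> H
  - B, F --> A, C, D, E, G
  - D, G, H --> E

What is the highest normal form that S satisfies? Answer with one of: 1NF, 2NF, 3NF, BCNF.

2NF

Candidate key: {B, F}. Prime attributes: {B, F}.
G --> A: {G}⁺ = {A, E, G}, which is not all of the attributes, so the left side is not a superkey — BCNF is violated.
Because {A} is non-prime and the left side of G --> A is not a superkey, the relation is not in 3NF.
No proper subset of a key has a non-prime attribute in its closure, so there is no partial dependency; 2NF holds.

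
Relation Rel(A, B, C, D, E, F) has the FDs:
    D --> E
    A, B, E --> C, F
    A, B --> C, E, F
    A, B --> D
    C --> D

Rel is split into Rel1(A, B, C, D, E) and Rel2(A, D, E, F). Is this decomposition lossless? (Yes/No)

No

Rel1 ∩ Rel2 = {A, D, E}; its closure under F is {A, D, E}.
The closure covers neither Rel1 nor Rel2 entirely; the join is not lossless.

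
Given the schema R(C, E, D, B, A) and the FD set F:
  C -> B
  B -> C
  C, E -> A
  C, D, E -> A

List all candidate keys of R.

{B, D, E}, {C, D, E}

Attributes never on any right-hand side: {D, E} — every candidate key must contain all of them.
Closure of {B, D, E} is {A, B, C, D, E}, the whole schema; {B, D, E} is a candidate key.
Closure of {C, D, E} is {A, B, C, D, E}, the whole schema; {C, D, E} is a candidate key.
Any other superkey properly contains one of these, so there are no further candidate keys.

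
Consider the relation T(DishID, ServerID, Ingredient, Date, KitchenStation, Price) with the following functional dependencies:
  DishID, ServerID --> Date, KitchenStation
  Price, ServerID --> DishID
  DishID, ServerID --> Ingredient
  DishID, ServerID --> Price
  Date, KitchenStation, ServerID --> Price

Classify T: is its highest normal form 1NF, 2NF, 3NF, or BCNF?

BCNF

Candidate keys: {Date, KitchenStation, ServerID}, {DishID, ServerID}, {Price, ServerID}. Prime attributes: {Date, DishID, KitchenStation, Price, ServerID}.
The left-hand side of every FD is a superkey, so BCNF is satisfied.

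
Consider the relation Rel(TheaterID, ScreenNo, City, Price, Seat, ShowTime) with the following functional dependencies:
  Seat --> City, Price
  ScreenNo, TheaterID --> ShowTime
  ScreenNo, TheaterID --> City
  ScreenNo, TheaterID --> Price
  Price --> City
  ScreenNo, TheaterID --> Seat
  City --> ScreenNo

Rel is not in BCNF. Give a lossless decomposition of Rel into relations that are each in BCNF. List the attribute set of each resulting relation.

{City, Price}; {City, ScreenNo}; {Price, Seat}; {Seat, ShowTime, TheaterID}

Candidate keys of the original relation: {City, TheaterID}, {Price, TheaterID}, {ScreenNo, TheaterID}, {Seat, TheaterID}.
In {City, Price, ScreenNo, Seat, ShowTime, TheaterID}, {Seat} is not a superkey ({Seat}⁺ restricted to this set is {City, Price, ScreenNo, Seat}), so split on Seat --> City, Price, ScreenNo into {City, Price, ScreenNo, Seat} and {Seat, ShowTime, TheaterID}.
In {City, Price, ScreenNo, Seat}, {Price} is not a superkey ({Price}⁺ restricted to this set is {City, Price, ScreenNo}), so split on Price --> City, ScreenNo into {City, Price, ScreenNo} and {Price, Seat}.
In {City, Price, ScreenNo}, {City} is not a superkey ({City}⁺ restricted to this set is {City, ScreenNo}), so split on City --> ScreenNo into {City, ScreenNo} and {City, Price}.
{City, ScreenNo}: every determinant is a superkey — BCNF.
{City, Price}: every determinant is a superkey — BCNF.
{Price, Seat}: every determinant is a superkey — BCNF.
{Seat, ShowTime, TheaterID}: every determinant is a superkey — BCNF.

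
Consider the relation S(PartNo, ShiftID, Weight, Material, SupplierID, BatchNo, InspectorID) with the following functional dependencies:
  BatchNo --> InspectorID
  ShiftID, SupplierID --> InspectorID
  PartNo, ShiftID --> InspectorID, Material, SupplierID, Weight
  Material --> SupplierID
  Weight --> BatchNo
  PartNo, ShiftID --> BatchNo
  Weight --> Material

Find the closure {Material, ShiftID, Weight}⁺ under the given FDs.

Start with {Material, ShiftID, Weight}.
Material --> SupplierID applies; add {SupplierID} → now {Material, ShiftID, SupplierID, Weight}.
Weight --> BatchNo applies; add {BatchNo} → now {BatchNo, Material, ShiftID, SupplierID, Weight}.
BatchNo --> InspectorID applies; add {InspectorID} → now {BatchNo, InspectorID, Material, ShiftID, SupplierID, Weight}.
No further FD applies.

{BatchNo, InspectorID, Material, ShiftID, SupplierID, Weight}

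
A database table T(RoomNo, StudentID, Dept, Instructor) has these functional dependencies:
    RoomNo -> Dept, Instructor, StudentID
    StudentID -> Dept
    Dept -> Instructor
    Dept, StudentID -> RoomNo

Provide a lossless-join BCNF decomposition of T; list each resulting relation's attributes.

Candidate keys of the original relation: {RoomNo}, {StudentID}.
Within {Dept, Instructor, RoomNo, StudentID}: {Dept}⁺ ∩ {Dept, Instructor, RoomNo, StudentID} = {Dept, Instructor}, not the whole set, so Dept -> Instructor violates BCNF; decompose into {Dept, Instructor} and {Dept, RoomNo, StudentID}.
{Dept, Instructor} has no BCNF violation.
{Dept, RoomNo, StudentID} has no BCNF violation.

{Dept, Instructor}; {Dept, RoomNo, StudentID}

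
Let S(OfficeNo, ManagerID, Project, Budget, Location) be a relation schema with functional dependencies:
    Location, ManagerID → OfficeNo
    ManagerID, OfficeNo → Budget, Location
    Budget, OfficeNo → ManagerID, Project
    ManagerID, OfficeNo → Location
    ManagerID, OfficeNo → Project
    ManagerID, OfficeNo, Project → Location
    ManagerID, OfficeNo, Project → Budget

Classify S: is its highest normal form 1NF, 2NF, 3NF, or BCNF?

Candidate keys: {Budget, OfficeNo}, {Location, ManagerID}, {ManagerID, OfficeNo}. Prime attributes: {Budget, Location, ManagerID, OfficeNo}.
Every FD has a superkey on the left, so the relation is in BCNF.

BCNF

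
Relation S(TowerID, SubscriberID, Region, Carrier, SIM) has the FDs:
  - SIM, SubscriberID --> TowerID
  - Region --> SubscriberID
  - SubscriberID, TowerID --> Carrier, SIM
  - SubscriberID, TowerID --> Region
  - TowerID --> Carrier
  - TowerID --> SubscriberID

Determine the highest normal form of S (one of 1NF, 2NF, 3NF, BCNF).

Candidate keys: {Region, SIM}, {SIM, SubscriberID}, {TowerID}. Prime attributes: {Region, SIM, SubscriberID, TowerID}.
Region --> SubscriberID: {Region}⁺ = {Region, SubscriberID}, which is not all of the attributes, so the left side is not a superkey — BCNF is violated.
But every attribute on its right side ({SubscriberID}) is prime, and the same holds for every other non-superkey FD, so 3NF still holds.

3NF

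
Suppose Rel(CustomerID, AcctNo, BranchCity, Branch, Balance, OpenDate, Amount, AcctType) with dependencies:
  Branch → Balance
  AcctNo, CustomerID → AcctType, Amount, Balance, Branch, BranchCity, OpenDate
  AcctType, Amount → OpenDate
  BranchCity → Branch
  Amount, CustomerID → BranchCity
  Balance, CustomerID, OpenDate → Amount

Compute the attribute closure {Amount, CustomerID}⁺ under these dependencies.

{Amount, Balance, Branch, BranchCity, CustomerID}

Start with {Amount, CustomerID}.
Amount, CustomerID → BranchCity applies; add {BranchCity} → now {Amount, BranchCity, CustomerID}.
BranchCity → Branch applies; add {Branch} → now {Amount, Branch, BranchCity, CustomerID}.
Branch → Balance applies; add {Balance} → now {Amount, Balance, Branch, BranchCity, CustomerID}.
No further FD applies.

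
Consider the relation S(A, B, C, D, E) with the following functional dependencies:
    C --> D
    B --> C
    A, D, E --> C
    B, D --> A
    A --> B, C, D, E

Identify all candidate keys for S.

{A}⁺ = {A, B, C, D, E} — all of the relation — so {A} is a candidate key.
{B}⁺ = {A, B, C, D, E} — all of the relation — so {B} is a candidate key.
Any other superkey properly contains one of these, so there are no further candidate keys.

{A}, {B}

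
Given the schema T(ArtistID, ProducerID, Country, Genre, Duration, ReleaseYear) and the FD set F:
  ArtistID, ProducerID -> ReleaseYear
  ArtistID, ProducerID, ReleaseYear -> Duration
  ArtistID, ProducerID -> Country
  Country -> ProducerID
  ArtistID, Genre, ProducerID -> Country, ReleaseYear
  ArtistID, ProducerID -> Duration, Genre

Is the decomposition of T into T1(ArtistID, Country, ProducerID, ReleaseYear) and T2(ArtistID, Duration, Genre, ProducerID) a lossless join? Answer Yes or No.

Yes

The shared attributes are {ArtistID, ProducerID} and {ArtistID, ProducerID}⁺ = {ArtistID, Country, Duration, Genre, ProducerID, ReleaseYear}.
T1 is contained in that closure, so T1 ∩ T2 -> T1 holds and the join is lossless.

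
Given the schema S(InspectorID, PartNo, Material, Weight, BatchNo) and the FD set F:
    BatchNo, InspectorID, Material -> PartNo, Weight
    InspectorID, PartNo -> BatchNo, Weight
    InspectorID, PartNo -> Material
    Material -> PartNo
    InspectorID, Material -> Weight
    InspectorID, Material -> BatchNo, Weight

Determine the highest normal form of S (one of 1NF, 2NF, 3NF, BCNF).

3NF

Candidate keys: {InspectorID, Material}, {InspectorID, PartNo}. Prime attributes: {InspectorID, Material, PartNo}.
Material -> PartNo: {Material}⁺ = {Material, PartNo}, which is not all of the attributes, so the left side is not a superkey — BCNF is violated.
Its right-hand attributes {PartNo} are all prime, as are those of every other non-superkey FD — the relation is in 3NF.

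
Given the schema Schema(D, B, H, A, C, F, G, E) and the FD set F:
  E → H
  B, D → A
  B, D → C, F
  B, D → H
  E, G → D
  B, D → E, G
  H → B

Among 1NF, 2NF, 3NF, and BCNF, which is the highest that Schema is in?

Candidate keys: {B, D}, {D, E}, {D, H}, {E, G}. Prime attributes: {B, D, E, G, H}.
For E → H we have {E}⁺ = {B, E, H}; {E} is not a superkey, so BCNF fails.
Since {H} ⊆ prime attributes and every other non-superkey FD also has a prime right side, the schema is in 3NF.

3NF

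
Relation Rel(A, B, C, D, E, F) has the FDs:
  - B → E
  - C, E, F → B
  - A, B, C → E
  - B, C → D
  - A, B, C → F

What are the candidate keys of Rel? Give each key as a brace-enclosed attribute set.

No FD produces {A, C}, so they must be in every candidate key.
{A, B, C}⁺ = {A, B, C, D, E, F}, which is every attribute, so {A, B, C} is a candidate key.
{A, C, E, F}⁺ = {A, B, C, D, E, F}, which is every attribute, so {A, C, E, F} is a candidate key.
No proper subset of any of these is a key, and no other minimal superkey exists.

{A, B, C}, {A, C, E, F}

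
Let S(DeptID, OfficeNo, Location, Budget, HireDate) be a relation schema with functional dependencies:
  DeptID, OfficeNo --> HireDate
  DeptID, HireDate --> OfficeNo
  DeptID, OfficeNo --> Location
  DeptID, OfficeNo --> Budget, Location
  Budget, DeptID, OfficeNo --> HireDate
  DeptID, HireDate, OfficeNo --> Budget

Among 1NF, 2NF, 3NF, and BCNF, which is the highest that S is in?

Candidate keys: {DeptID, HireDate}, {DeptID, OfficeNo}. Prime attributes: {DeptID, HireDate, OfficeNo}.
The left-hand side of every FD is a superkey, so BCNF is satisfied.

BCNF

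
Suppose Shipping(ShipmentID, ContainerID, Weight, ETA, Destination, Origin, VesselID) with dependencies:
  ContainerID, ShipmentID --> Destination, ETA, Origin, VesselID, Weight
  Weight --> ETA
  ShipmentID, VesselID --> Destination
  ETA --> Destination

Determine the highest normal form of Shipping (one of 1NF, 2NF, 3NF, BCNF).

Candidate key: {ContainerID, ShipmentID}. Prime attributes: {ContainerID, ShipmentID}.
Weight --> ETA breaks BCNF: {Weight}⁺ = {Destination, ETA, Weight}, so {Weight} is not a superkey.
Weight --> ETA determines the non-prime attribute {ETA} from a non-superkey — 3NF is violated.
No non-prime attribute depends on a proper subset of any candidate key, so 2NF holds.

2NF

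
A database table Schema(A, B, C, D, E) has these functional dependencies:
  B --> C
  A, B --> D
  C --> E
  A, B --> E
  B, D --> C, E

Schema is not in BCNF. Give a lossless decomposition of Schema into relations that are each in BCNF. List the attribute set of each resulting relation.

{A, B, D}; {B, C}; {C, E}

Candidate key of the original relation: {A, B}.
{A, B, C, D, E}: {B} determines {B, C, E} here but is not a superkey — split on B --> C, E, giving {B, C, E} and {A, B, D}.
{B, C, E}: {C} determines {C, E} here but is not a superkey — split on C --> E, giving {C, E} and {B, C}.
{C, E} has no BCNF violation.
{B, C} has no BCNF violation.
{A, B, D} has no BCNF violation.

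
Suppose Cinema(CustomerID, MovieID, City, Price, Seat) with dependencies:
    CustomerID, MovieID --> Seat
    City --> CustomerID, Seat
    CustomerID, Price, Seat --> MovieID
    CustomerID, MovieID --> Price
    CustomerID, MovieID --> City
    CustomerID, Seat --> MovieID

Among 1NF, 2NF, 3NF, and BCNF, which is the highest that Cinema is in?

Candidate keys: {City}, {CustomerID, MovieID}, {CustomerID, Seat}. Prime attributes: {City, CustomerID, MovieID, Seat}.
The left-hand side of every FD is a superkey, so BCNF is satisfied.

BCNF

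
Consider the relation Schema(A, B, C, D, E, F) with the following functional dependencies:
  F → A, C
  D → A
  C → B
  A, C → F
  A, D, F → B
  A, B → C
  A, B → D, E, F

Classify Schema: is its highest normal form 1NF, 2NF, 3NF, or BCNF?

3NF

Candidate keys: {A, B}, {A, C}, {B, D}, {C, D}, {F}. Prime attributes: {A, B, C, D, F}.
D → A breaks BCNF: {D}⁺ = {A, D}, so {D} is not a superkey.
But every attribute on its right side ({A}) is prime, and the same holds for every other non-superkey FD, so 3NF still holds.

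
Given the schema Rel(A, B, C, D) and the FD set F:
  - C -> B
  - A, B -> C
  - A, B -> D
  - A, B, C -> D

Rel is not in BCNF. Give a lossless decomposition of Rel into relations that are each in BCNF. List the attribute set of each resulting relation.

{A, C, D}; {B, C}

Candidate keys of the original relation: {A, B}, {A, C}.
In {A, B, C, D}, {C} is not a superkey ({C}⁺ restricted to this set is {B, C}), so split on C -> B into {B, C} and {A, C, D}.
{B, C} has no BCNF violation.
{A, C, D} has no BCNF violation.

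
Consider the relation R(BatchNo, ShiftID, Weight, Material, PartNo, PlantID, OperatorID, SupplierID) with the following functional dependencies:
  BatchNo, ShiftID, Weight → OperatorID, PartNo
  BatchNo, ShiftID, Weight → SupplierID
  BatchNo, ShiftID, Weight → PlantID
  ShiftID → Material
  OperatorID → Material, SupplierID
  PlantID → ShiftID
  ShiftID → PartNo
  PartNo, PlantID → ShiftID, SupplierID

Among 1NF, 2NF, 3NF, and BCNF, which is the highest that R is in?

1NF

Candidate keys: {BatchNo, PlantID, Weight}, {BatchNo, ShiftID, Weight}. Prime attributes: {BatchNo, PlantID, ShiftID, Weight}.
For ShiftID → Material we have {ShiftID}⁺ = {Material, PartNo, ShiftID}; {ShiftID} is not a superkey, so BCNF fails.
Because {Material} is non-prime and the left side of ShiftID → Material is not a superkey, the relation is not in 3NF.
Since {PlantID} ⊂ {BatchNo, PlantID, Weight} and {PlantID}⁺ ⊇ {Material, PartNo, SupplierID} with {Material, PartNo, SupplierID} non-prime, there is a partial dependency; 2NF fails.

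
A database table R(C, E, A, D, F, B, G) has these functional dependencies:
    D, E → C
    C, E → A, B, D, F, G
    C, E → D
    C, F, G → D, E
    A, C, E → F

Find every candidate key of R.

{C, E}, {C, F, G}, {D, E}

{C, E}⁺ = {A, B, C, D, E, F, G} — all of the relation — so {C, E} is a candidate key.
{D, E}⁺ = {A, B, C, D, E, F, G} — all of the relation — so {D, E} is a candidate key.
{C, F, G}⁺ = {A, B, C, D, E, F, G} — all of the relation — so {C, F, G} is a candidate key.
These are minimal and exhaustive — every other superkey contains one of them.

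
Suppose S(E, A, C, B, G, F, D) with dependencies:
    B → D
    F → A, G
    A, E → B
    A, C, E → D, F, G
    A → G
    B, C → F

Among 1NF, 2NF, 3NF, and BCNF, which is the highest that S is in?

Candidate keys: {A, C, E}, {B, C, E}, {C, E, F}. Prime attributes: {A, B, C, E, F}.
For B → D we have {B}⁺ = {B, D}; {B} is not a superkey, so BCNF fails.
B → D determines the non-prime attribute {D} from a non-superkey — 3NF is violated.
{A} is a proper subset of the key {A, C, E}, and {A}⁺ contains the non-prime attribute {G} — a partial dependency, so 2NF is violated.

1NF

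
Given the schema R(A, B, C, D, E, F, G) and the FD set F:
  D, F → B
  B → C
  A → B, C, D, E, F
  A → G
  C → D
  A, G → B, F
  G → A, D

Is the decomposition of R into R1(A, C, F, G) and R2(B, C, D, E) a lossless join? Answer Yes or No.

Common attributes: {C}; their closure is {C, D}.
The closure covers neither R1 nor R2 entirely; the join is not lossless.

No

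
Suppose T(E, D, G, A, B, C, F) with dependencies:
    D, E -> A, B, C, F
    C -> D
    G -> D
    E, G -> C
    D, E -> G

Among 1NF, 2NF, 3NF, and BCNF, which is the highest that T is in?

Candidate keys: {C, E}, {D, E}, {E, G}. Prime attributes: {C, D, E, G}.
C -> D: {C}⁺ = {C, D}, which is not all of the attributes, so the left side is not a superkey — BCNF is violated.
But every attribute on its right side ({D}) is prime, and the same holds for every other non-superkey FD, so 3NF still holds.

3NF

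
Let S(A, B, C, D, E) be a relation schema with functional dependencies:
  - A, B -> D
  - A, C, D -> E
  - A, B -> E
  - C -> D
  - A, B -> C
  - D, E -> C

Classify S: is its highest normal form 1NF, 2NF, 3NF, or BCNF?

2NF

Candidate key: {A, B}. Prime attributes: {A, B}.
A, C, D -> E breaks BCNF: {A, C, D}⁺ = {A, C, D, E}, so {A, C, D} is not a superkey.
A, C, D -> E has non-prime {E} on the right and a non-superkey on the left, so 3NF fails.
No non-prime attribute depends on a proper subset of any candidate key, so 2NF holds.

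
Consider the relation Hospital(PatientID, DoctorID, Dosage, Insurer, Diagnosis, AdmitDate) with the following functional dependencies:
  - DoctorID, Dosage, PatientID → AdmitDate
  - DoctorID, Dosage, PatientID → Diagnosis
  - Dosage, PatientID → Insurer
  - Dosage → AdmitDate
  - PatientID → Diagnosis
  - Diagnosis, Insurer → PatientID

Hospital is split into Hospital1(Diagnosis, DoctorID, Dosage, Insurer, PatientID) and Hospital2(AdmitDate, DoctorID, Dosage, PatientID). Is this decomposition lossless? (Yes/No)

Yes

Hospital1 ∩ Hospital2 = {DoctorID, Dosage, PatientID}; its closure under F is {AdmitDate, Diagnosis, DoctorID, Dosage, Insurer, PatientID}.
This includes all of Hospital1, so the common attributes are a superkey of Hospital1 — the join is lossless.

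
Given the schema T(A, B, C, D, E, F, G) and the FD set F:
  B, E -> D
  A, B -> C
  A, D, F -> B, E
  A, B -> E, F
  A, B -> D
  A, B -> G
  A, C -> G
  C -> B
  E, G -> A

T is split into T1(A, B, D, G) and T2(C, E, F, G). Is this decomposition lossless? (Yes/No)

Common attributes: {G}; their closure is {G}.
T1 ⊄ {G} and T2 ⊄ {G}, so the split is lossy.

No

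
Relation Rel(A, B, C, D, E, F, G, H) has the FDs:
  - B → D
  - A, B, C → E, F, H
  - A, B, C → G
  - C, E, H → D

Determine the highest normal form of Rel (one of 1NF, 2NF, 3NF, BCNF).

Candidate key: {A, B, C}. Prime attributes: {A, B, C}.
B → D breaks BCNF: {B}⁺ = {B, D}, so {B} is not a superkey.
Because {D} is non-prime and the left side of B → D is not a superkey, the relation is not in 3NF.
The proper key subset {B} of {A, B, C} determines non-prime {D}, so the relation is not even in 2NF.

1NF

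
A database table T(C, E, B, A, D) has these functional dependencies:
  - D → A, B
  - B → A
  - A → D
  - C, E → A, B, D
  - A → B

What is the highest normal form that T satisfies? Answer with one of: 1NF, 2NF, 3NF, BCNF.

Candidate key: {C, E}. Prime attributes: {C, E}.
D → A, B: {D}⁺ = {A, B, D}, which is not all of the attributes, so the left side is not a superkey — BCNF is violated.
Because {A, B} are non-prime and the left side of D → A, B is not a superkey, the relation is not in 3NF.
No non-prime attribute depends on a proper subset of any candidate key, so 2NF holds.

2NF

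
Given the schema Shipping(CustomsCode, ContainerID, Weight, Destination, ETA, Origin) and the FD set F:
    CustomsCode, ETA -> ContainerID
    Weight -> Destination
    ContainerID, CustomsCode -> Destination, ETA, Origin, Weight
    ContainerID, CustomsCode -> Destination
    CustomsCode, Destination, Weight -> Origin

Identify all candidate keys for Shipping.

{CustomsCode} never appears on the right of any FD, so every key must include it.
Closure of {ContainerID, CustomsCode} is {ContainerID, CustomsCode, Destination, ETA, Origin, Weight}, the whole schema; {ContainerID, CustomsCode} is a candidate key.
Closure of {CustomsCode, ETA} is {ContainerID, CustomsCode, Destination, ETA, Origin, Weight}, the whole schema; {CustomsCode, ETA} is a candidate key.
No proper subset of any of these is a key, and no other minimal superkey exists.

{ContainerID, CustomsCode}, {CustomsCode, ETA}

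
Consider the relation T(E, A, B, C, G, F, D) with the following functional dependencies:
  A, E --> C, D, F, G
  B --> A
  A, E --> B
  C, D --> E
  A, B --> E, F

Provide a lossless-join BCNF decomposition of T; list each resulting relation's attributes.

{A, B, C, D, F, G}; {C, D, E}

Candidate keys of the original relation: {A, C, D}, {A, E}, {B}.
In {A, B, C, D, E, F, G}, {C, D} is not a superkey ({C, D}⁺ restricted to this set is {C, D, E}), so split on C, D --> E into {C, D, E} and {A, B, C, D, F, G}.
{C, D, E}: every determinant is a superkey — BCNF.
{A, B, C, D, F, G}: every determinant is a superkey — BCNF.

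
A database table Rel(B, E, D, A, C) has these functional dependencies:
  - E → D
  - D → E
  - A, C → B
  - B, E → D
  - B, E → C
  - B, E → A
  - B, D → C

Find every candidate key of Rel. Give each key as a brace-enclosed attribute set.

{B, D}⁺ = {A, B, C, D, E} — all of the relation — so {B, D} is a candidate key.
{B, E}⁺ = {A, B, C, D, E} — all of the relation — so {B, E} is a candidate key.
{A, C, D}⁺ = {A, B, C, D, E} — all of the relation — so {A, C, D} is a candidate key.
{A, C, E}⁺ = {A, B, C, D, E} — all of the relation — so {A, C, E} is a candidate key.
No proper subset of any of these is a key, and no other minimal superkey exists.

{A, C, D}, {A, C, E}, {B, D}, {B, E}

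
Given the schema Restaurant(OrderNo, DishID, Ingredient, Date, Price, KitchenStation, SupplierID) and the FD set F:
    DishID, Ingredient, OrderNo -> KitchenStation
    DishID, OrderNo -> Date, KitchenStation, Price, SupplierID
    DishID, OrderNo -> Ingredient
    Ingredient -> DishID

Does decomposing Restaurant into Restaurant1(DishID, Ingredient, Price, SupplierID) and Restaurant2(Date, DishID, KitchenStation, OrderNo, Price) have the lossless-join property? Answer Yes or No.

No

The shared attributes are {DishID, Price} and {DishID, Price}⁺ = {DishID, Price}.
Neither Restaurant1 nor Restaurant2 is contained in that closure, so the decomposition is lossy.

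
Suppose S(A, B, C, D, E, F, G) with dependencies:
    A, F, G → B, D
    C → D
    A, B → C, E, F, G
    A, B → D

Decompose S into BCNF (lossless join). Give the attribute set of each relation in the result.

{A, B, C, E, F, G}; {C, D}

Candidate keys of the original relation: {A, B}, {A, F, G}.
Within {A, B, C, D, E, F, G}: {C}⁺ ∩ {A, B, C, D, E, F, G} = {C, D}, not the whole set, so C → D violates BCNF; decompose into {C, D} and {A, B, C, E, F, G}.
{C, D} has no BCNF violation.
{A, B, C, E, F, G} has no BCNF violation.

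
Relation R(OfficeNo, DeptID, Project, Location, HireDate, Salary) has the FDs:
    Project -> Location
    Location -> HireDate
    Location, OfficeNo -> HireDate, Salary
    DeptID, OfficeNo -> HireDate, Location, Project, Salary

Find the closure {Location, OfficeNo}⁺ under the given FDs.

Start with {Location, OfficeNo}.
Location -> HireDate applies; add {HireDate} → now {HireDate, Location, OfficeNo}.
Location, OfficeNo -> HireDate, Salary applies; add {Salary} → now {HireDate, Location, OfficeNo, Salary}.
No further FD applies.

{HireDate, Location, OfficeNo, Salary}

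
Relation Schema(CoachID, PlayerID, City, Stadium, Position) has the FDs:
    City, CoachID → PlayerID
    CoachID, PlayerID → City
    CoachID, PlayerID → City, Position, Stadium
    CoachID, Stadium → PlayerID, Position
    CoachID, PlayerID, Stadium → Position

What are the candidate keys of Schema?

{CoachID} never appears on the right of any FD, so every key must include it.
Closure of {City, CoachID} is {City, CoachID, PlayerID, Position, Stadium}, the whole schema; {City, CoachID} is a candidate key.
Closure of {CoachID, PlayerID} is {City, CoachID, PlayerID, Position, Stadium}, the whole schema; {CoachID, PlayerID} is a candidate key.
Closure of {CoachID, Stadium} is {City, CoachID, PlayerID, Position, Stadium}, the whole schema; {CoachID, Stadium} is a candidate key.
No proper subset of any of these is a key, and no other minimal superkey exists.

{City, CoachID}, {CoachID, PlayerID}, {CoachID, Stadium}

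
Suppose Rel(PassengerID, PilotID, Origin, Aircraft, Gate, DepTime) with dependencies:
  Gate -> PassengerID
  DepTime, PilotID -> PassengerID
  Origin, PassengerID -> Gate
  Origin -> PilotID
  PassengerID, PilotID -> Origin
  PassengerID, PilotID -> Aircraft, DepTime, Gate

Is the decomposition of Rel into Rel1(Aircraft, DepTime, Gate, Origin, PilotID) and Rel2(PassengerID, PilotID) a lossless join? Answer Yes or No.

No

Rel1 ∩ Rel2 = {PilotID}; its closure under F is {PilotID}.
The closure covers neither Rel1 nor Rel2 entirely; the join is not lossless.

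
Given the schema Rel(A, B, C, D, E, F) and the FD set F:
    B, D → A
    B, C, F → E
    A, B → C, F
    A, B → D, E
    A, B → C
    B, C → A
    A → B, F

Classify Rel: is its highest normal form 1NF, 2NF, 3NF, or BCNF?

BCNF

Candidate keys: {A}, {B, C}, {B, D}. Prime attributes: {A, B, C, D}.
The left-hand side of every FD is a superkey, so BCNF is satisfied.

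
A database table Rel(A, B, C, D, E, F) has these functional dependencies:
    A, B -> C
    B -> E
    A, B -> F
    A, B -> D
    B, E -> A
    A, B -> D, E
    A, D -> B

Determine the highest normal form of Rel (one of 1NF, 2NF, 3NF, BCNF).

BCNF

Candidate keys: {A, D}, {B}. Prime attributes: {A, B, D}.
The left-hand side of every FD is a superkey, so BCNF is satisfied.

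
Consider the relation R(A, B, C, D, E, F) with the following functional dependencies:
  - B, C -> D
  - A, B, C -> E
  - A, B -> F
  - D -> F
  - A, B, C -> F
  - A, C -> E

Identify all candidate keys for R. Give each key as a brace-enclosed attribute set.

Attributes never on any right-hand side: {A, B, C} — every candidate key must contain all of them.
Closure of {A, B, C} is {A, B, C, D, E, F}, the whole schema; {A, B, C} is a candidate key.
No smaller or unrelated set reaches every attribute, so there are no other keys.

{A, B, C}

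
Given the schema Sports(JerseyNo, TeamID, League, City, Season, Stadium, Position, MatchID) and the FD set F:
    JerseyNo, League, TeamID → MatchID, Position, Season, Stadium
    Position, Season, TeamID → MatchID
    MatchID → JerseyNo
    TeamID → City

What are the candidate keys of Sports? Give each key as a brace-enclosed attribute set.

{JerseyNo, League, TeamID}, {League, MatchID, TeamID}, {League, Position, Season, TeamID}

Attributes never on any right-hand side: {League, TeamID} — every candidate key must contain all of them.
{JerseyNo, League, TeamID} is a candidate key since {JerseyNo, League, TeamID}⁺ = {City, JerseyNo, League, MatchID, Position, Season, Stadium, TeamID} covers every attribute.
{League, MatchID, TeamID} is a candidate key since {League, MatchID, TeamID}⁺ = {City, JerseyNo, League, MatchID, Position, Season, Stadium, TeamID} covers every attribute.
{League, Position, Season, TeamID} is a candidate key since {League, Position, Season, TeamID}⁺ = {City, JerseyNo, League, MatchID, Position, Season, Stadium, TeamID} covers every attribute.
No proper subset of any of these is a key, and no other minimal superkey exists.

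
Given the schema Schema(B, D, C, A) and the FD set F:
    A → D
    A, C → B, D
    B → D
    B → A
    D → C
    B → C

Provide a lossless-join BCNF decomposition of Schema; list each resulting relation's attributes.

{A, B, D}; {C, D}

Candidate keys of the original relation: {A}, {B}.
In {A, B, C, D}, {D} is not a superkey ({D}⁺ restricted to this set is {C, D}), so split on D → C into {C, D} and {A, B, D}.
{C, D} has no BCNF violation.
{A, B, D} has no BCNF violation.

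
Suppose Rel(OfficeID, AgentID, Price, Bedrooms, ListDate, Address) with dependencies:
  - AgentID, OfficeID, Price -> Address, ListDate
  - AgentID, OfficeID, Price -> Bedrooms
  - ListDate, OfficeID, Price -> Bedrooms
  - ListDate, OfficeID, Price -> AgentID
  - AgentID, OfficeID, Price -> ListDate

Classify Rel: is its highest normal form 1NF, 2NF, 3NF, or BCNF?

Candidate keys: {AgentID, OfficeID, Price}, {ListDate, OfficeID, Price}. Prime attributes: {AgentID, ListDate, OfficeID, Price}.
The left-hand side of every FD is a superkey, so BCNF is satisfied.

BCNF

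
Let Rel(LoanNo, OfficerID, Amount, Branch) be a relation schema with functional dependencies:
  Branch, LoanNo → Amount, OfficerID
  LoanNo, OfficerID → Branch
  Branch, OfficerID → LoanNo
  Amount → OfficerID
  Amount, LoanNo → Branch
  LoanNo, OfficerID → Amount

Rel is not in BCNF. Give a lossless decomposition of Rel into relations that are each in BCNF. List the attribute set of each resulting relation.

Candidate keys of the original relation: {Amount, Branch}, {Amount, LoanNo}, {Branch, LoanNo}, {Branch, OfficerID}, {LoanNo, OfficerID}.
{Amount, Branch, LoanNo, OfficerID}: {Amount} determines {Amount, OfficerID} here but is not a superkey — split on Amount → OfficerID, giving {Amount, OfficerID} and {Amount, Branch, LoanNo}.
{Amount, OfficerID} has no BCNF violation.
{Amount, Branch, LoanNo} has no BCNF violation.

{Amount, Branch, LoanNo}; {Amount, OfficerID}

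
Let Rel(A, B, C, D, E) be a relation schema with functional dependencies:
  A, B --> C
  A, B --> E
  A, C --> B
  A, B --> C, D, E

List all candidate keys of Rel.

Attributes never on any right-hand side: {A} — every candidate key must contain it.
Closure of {A, B} is {A, B, C, D, E}, the whole schema; {A, B} is a candidate key.
Closure of {A, C} is {A, B, C, D, E}, the whole schema; {A, C} is a candidate key.
Any other superkey properly contains one of these, so there are no further candidate keys.

{A, B}, {A, C}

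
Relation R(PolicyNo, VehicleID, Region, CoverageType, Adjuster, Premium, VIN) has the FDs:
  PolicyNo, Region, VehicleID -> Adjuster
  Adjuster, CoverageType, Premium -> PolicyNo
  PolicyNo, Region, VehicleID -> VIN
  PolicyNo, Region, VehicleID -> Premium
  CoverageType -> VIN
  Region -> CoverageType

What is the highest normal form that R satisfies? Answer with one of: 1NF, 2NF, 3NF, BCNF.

Candidate keys: {Adjuster, Premium, Region, VehicleID}, {PolicyNo, Region, VehicleID}. Prime attributes: {Adjuster, PolicyNo, Premium, Region, VehicleID}.
For Adjuster, CoverageType, Premium -> PolicyNo we have {Adjuster, CoverageType, Premium}⁺ = {Adjuster, CoverageType, PolicyNo, Premium, VIN}; {Adjuster, CoverageType, Premium} is not a superkey, so BCNF fails.
Because {VIN} is non-prime and the left side of CoverageType -> VIN is not a superkey, the relation is not in 3NF.
Since {Region} ⊂ {PolicyNo, Region, VehicleID} and {Region}⁺ ⊇ {CoverageType, VIN} with {CoverageType, VIN} non-prime, there is a partial dependency; 2NF fails.

1NF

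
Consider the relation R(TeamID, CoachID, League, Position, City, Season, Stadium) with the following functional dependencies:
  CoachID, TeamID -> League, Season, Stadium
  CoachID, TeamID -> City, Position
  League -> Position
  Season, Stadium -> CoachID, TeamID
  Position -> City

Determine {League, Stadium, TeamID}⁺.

Start with {League, Stadium, TeamID}.
League -> Position applies; add {Position} → now {League, Position, Stadium, TeamID}.
Position -> City applies; add {City} → now {City, League, Position, Stadium, TeamID}.
No further FD applies.

{City, League, Position, Stadium, TeamID}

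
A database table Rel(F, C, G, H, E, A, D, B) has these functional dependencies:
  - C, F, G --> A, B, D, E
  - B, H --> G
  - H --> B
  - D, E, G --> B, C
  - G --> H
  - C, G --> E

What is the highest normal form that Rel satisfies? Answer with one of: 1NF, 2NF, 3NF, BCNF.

1NF

Candidate keys: {C, F, G}, {C, F, H}, {D, E, F, G}, {D, E, F, H}. Prime attributes: {C, D, E, F, G, H}.
B, H --> G: {B, H}⁺ = {B, G, H}, which is not all of the attributes, so the left side is not a superkey — BCNF is violated.
H --> B determines the non-prime attribute {B} from a non-superkey — 3NF is violated.
{G} is a proper subset of the key {C, F, G}, and {G}⁺ contains the non-prime attribute {B} — a partial dependency, so 2NF is violated.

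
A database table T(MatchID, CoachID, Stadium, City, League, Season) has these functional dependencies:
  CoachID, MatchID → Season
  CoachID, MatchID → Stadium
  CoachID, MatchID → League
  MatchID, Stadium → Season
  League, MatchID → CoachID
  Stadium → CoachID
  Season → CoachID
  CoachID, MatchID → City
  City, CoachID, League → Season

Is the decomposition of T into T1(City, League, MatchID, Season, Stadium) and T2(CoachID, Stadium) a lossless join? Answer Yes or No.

Common attributes: {Stadium}; their closure is {CoachID, Stadium}.
T2 is contained in that closure, so T1 ∩ T2 → T2 holds and the join is lossless.

Yes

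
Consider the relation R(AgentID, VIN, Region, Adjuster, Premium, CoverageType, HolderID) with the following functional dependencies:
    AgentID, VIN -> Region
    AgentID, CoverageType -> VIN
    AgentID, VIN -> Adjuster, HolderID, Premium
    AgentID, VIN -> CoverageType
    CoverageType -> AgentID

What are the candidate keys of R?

{AgentID, VIN}, {CoverageType}

{CoverageType}⁺ = {Adjuster, AgentID, CoverageType, HolderID, Premium, Region, VIN} — all of the relation — so {CoverageType} is a candidate key.
{AgentID, VIN}⁺ = {Adjuster, AgentID, CoverageType, HolderID, Premium, Region, VIN} — all of the relation — so {AgentID, VIN} is a candidate key.
Any other superkey properly contains one of these, so there are no further candidate keys.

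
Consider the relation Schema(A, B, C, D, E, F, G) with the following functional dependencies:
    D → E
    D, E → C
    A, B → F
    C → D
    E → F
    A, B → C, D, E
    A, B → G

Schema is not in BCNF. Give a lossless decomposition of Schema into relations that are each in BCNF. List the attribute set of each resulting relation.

{A, B, D, G}; {C, D, E}; {E, F}

Candidate key of the original relation: {A, B}.
In {A, B, C, D, E, F, G}, {D} is not a superkey ({D}⁺ restricted to this set is {C, D, E, F}), so split on D → C, E, F into {C, D, E, F} and {A, B, D, G}.
In {C, D, E, F}, {E} is not a superkey ({E}⁺ restricted to this set is {E, F}), so split on E → F into {E, F} and {C, D, E}.
{E, F} is in BCNF.
{C, D, E} is in BCNF.
{A, B, D, G} is in BCNF.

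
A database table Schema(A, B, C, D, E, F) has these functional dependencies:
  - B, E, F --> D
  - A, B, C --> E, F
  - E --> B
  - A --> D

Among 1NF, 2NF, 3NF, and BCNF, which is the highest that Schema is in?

1NF

Candidate keys: {A, B, C}, {A, C, E}. Prime attributes: {A, B, C, E}.
B, E, F --> D: {B, E, F}⁺ = {B, D, E, F}, which is not all of the attributes, so the left side is not a superkey — BCNF is violated.
Because {D} is non-prime and the left side of B, E, F --> D is not a superkey, the relation is not in 3NF.
Since {A} ⊂ {A, B, C} and {A}⁺ ⊇ {D} with {D} non-prime, there is a partial dependency; 2NF fails.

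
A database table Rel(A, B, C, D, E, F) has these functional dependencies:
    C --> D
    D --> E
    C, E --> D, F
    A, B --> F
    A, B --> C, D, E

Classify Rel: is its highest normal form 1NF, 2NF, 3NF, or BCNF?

Candidate key: {A, B}. Prime attributes: {A, B}.
C --> D breaks BCNF: {C}⁺ = {C, D, E, F}, so {C} is not a superkey.
Because {D} is non-prime and the left side of C --> D is not a superkey, the relation is not in 3NF.
No non-prime attribute depends on a proper subset of any candidate key, so 2NF holds.

2NF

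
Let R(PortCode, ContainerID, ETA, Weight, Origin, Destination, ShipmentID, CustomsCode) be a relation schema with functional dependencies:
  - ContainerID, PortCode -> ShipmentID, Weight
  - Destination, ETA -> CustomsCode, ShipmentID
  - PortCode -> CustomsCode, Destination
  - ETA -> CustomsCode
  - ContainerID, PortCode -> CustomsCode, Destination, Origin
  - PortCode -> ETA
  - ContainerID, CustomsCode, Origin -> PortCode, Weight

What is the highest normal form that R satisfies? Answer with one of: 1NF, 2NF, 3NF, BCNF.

Candidate keys: {ContainerID, CustomsCode, Origin}, {ContainerID, ETA, Origin}, {ContainerID, PortCode}. Prime attributes: {ContainerID, CustomsCode, ETA, Origin, PortCode}.
Destination, ETA -> CustomsCode, ShipmentID breaks BCNF: {Destination, ETA}⁺ = {CustomsCode, Destination, ETA, ShipmentID}, so {Destination, ETA} is not a superkey.
Destination, ETA -> CustomsCode, ShipmentID determines the non-prime attribute {ShipmentID} from a non-superkey — 3NF is violated.
Since {PortCode} ⊂ {ContainerID, PortCode} and {PortCode}⁺ ⊇ {Destination, ShipmentID} with {Destination, ShipmentID} non-prime, there is a partial dependency; 2NF fails.

1NF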